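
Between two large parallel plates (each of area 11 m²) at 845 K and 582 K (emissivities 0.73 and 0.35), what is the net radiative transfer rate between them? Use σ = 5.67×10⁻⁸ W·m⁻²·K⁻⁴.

For two large parallel gray plates, q = σ(T₁⁴ − T₂⁴) / (1/ε₁ + 1/ε₂ − 1).
1/ε₁ + 1/ε₂ − 1 = 1/0.73 + 1/0.35 − 1 = 3.227.
T₁⁴ − T₂⁴ = 5.10×10^11 − 1.15×10^11 = 3.95×10^11 K⁴.
q = 5.67×10⁻⁸ × 3.95×10^11 / 3.227 = 6940 W/m².
Q = q·A = 6940 × 11 = 76400 W.

Q ≈ 76400 W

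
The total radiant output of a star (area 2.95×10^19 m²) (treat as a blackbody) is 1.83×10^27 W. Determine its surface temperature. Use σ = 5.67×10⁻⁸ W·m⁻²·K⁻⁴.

T ≈ 5750 K

From P = σAT⁴, T = (P / σA)^(1/4) = (1.83×10^27 / (5.67×10⁻⁸ × 2.95×10^19))^(1/4).
T = (1.09×10^15)^(1/4) = 5750 K.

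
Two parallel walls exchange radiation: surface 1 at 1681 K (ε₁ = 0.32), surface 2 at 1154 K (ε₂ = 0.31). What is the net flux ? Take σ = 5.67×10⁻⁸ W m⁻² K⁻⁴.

q ≈ 65800 W/m²

For two large parallel gray plates, q = σ(T₁⁴ − T₂⁴) / (1/ε₁ + 1/ε₂ − 1).
1/ε₁ + 1/ε₂ − 1 = 1/0.32 + 1/0.31 − 1 = 5.351.
T₁⁴ − T₂⁴ = 7.98×10^12 − 1.77×10^12 = 6.21×10^12 K⁴.
q = 5.67×10⁻⁸ × 6.21×10^12 / 5.351 = 65800 W/m².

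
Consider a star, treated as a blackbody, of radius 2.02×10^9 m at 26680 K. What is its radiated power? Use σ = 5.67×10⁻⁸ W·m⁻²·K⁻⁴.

P ≈ 1.47×10^30 W

A = 4πr² = 4π × (2.02×10^9)² = 5.13×10^19 m².
P = σAT⁴ = 5.67×10⁻⁸ × 5.13×10^19 × (26680)⁴ = 5.67×10⁻⁸ × 5.13×10^19 × 5.07×10^17.
P = 1.47×10^30 W.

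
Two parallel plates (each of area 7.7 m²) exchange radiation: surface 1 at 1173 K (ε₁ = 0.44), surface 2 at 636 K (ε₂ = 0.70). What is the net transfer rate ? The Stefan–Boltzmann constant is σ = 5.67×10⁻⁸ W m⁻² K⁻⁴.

Q ≈ 2.80×10^5 W

For two large parallel gray plates, q = σ(T₁⁴ − T₂⁴) / (1/ε₁ + 1/ε₂ − 1).
1/ε₁ + 1/ε₂ − 1 = 1/0.44 + 1/0.70 − 1 = 2.701.
T₁⁴ − T₂⁴ = 1.89×10^12 − 1.64×10^11 = 1.73×10^12 K⁴.
q = 5.67×10⁻⁸ × 1.73×10^12 / 2.701 = 36300 W/m².
Q = q·A = 36300 × 7.7 = 2.80×10^5 W.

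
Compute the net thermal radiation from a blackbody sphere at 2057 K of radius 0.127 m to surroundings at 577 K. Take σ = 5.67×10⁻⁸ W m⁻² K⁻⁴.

A = 4πr² = 4π × (0.127)² = 0.203 m².
Q = σA(T⁴ − T_s⁴). T⁴ − T_s⁴ = (2057)⁴ − (577)⁴ = 1.79×10^13 − 1.11×10^11 = 1.78×10^13 K⁴.
Q = 5.67×10⁻⁸ × 0.203 × 1.78×10^13 = 2.04×10^5 W.

Q ≈ 2.04×10^5 W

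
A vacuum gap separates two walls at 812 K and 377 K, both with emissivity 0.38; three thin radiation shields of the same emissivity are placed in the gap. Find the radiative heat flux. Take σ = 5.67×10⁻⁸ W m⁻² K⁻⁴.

q ≈ 1380 W/m²

Each of the 4 gaps contributes resistance (2/ε − 1) = 2/0.38 − 1 = 4.263; total = 17.05.
q = σ(T₁⁴ − T₂⁴) / 17.05 = 5.67×10⁻⁸ × 4.15×10^11 / 17.05 = 1380 W/m².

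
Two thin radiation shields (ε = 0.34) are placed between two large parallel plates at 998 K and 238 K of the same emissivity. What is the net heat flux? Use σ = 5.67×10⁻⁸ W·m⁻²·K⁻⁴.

Each of the 3 gaps contributes resistance (2/ε − 1) = 2/0.34 − 1 = 4.882; total = 14.65.
q = σ(T₁⁴ − T₂⁴) / 14.65 = 5.67×10⁻⁸ × 9.89×10^11 / 14.65 = 3830 W/m².

q ≈ 3830 W/m²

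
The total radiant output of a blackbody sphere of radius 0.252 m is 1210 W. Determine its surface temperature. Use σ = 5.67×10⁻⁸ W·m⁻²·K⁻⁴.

T ≈ 404 K

A = 4πr² = 4π × (0.252)² = 0.798 m².
From P = σAT⁴, T = (P / σA)^(1/4) = (1210 / (5.67×10⁻⁸ × 0.798))^(1/4).
T = (2.67×10^10)^(1/4) = 404 K.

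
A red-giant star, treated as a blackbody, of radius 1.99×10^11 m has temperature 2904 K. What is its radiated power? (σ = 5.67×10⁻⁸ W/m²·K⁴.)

A = 4πr² = 4π × (1.99×10^11)² = 4.98×10^23 m².
P = σAT⁴ = 5.67×10⁻⁸ × 4.98×10^23 × (2904)⁴ = 5.67×10⁻⁸ × 4.98×10^23 × 7.11×10^13.
P = 2.01×10^30 W.

P ≈ 2.01×10^30 W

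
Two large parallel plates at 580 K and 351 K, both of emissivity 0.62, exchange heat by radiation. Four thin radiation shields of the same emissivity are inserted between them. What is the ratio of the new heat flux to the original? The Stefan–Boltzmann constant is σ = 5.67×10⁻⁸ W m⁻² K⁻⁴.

ratio ≈ 0.200

With N identical shields there are N+1 = 5 gaps in series, each with the same radiative resistance, so the flux falls to 1/(N+1) of its unshielded value.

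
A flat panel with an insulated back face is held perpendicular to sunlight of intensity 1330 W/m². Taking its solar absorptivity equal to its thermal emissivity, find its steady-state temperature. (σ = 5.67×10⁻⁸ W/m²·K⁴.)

Absorbed flux αS = emitted flux εσT⁴ (one radiating face); with α = ε, T = (S/σ)^(1/4).
T = (1330 / 5.67×10⁻⁸)^(1/4) = (2.35×10^10)^(1/4).
T = 391 K.

T ≈ 391 K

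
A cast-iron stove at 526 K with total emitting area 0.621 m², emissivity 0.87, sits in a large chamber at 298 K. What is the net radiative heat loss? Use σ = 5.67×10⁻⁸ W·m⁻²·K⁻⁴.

Q ≈ 2100 W

Q = εσA(T⁴ − T_s⁴). T⁴ − T_s⁴ = (526)⁴ − (298)⁴ = 7.65×10^10 − 7.89×10^9 = 6.87×10^10 K⁴.
Q = 0.87 × 5.67×10⁻⁸ × 0.621 × 6.87×10^10 = 2100 W.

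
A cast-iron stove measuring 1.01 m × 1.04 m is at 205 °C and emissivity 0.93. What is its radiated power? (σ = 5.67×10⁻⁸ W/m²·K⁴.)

P ≈ 2890 W

A = 1.01 × 1.04 = 1.05 m².
205 °C = 478 K.
Stefan–Boltzmann: P = εσAT⁴ = 0.93 × 5.67×10⁻⁸ × 1.05 × (478)⁴ = 0.93 × 5.67×10⁻⁸ × 1.05 × 5.22×10^10.
P = 2890 W.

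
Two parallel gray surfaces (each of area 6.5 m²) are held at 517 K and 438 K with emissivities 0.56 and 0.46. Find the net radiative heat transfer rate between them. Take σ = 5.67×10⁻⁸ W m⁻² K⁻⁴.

For two large parallel gray plates, q = σ(T₁⁴ − T₂⁴) / (1/ε₁ + 1/ε₂ − 1).
1/ε₁ + 1/ε₂ − 1 = 1/0.56 + 1/0.46 − 1 = 2.960.
T₁⁴ − T₂⁴ = 7.14×10^10 − 3.68×10^10 = 3.46×10^10 K⁴.
q = 5.67×10⁻⁸ × 3.46×10^10 / 2.960 = 664 W/m².
Q = q·A = 664 × 6.5 = 4310 W.

Q ≈ 4310 W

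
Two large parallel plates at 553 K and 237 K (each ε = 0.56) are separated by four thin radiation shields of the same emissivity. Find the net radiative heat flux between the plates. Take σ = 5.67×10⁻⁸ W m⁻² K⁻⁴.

Each of the 5 gaps contributes resistance (2/ε − 1) = 2/0.56 − 1 = 2.571; total = 12.86.
q = σ(T₁⁴ − T₂⁴) / 12.86 = 5.67×10⁻⁸ × 9.04×10^10 / 12.86 = 399 W/m².

q ≈ 399 W/m²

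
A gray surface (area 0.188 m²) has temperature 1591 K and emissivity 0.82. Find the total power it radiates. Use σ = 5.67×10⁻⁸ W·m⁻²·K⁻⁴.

P = εσAT⁴ = 0.82 × 5.67×10⁻⁸ × 0.188 × (1591)⁴ = 0.82 × 5.67×10⁻⁸ × 0.188 × 6.41×10^12.
P = 56000 W.

P ≈ 56000 W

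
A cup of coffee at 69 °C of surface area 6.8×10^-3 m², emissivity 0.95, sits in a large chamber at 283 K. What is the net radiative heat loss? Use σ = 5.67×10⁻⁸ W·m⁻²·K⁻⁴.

Convert: 69 °C = 342 K.
Q = εσA(T⁴ − T_s⁴). T⁴ − T_s⁴ = (342)⁴ − (283)⁴ = 1.37×10^10 − 6.41×10^9 = 7.27×10^9 K⁴.
Q = 0.95 × 5.67×10⁻⁸ × 6.80×10^-3 × 7.27×10^9 = 2.66 W.

Q ≈ 2.66 W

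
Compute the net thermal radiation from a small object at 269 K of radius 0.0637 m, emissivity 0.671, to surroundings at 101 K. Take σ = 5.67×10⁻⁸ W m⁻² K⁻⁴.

Q ≈ 9.96 W

A = 4πr² = 4π × (0.0637)² = 0.0510 m².
Q = εσA(T⁴ − T_s⁴). T⁴ − T_s⁴ = (269)⁴ − (101)⁴ = 5.24×10^9 − 1.04×10^8 = 5.13×10^9 K⁴.
Q = 0.671 × 5.67×10⁻⁸ × 0.0510 × 5.13×10^9 = 9.96 W.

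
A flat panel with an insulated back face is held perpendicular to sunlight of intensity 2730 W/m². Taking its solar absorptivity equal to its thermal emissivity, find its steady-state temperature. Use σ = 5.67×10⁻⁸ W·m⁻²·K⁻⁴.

T ≈ 468 K

Absorbed flux αS = emitted flux εσT⁴ (one radiating face); with α = ε, T = (S/σ)^(1/4).
T = (2730 / 5.67×10⁻⁸)^(1/4) = (4.81×10^10)^(1/4).
T = 468 K.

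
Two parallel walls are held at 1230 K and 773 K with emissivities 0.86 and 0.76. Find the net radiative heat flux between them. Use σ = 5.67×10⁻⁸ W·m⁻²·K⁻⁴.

For two large parallel gray plates, q = σ(T₁⁴ − T₂⁴) / (1/ε₁ + 1/ε₂ − 1).
1/ε₁ + 1/ε₂ − 1 = 1/0.86 + 1/0.76 − 1 = 1.479.
T₁⁴ − T₂⁴ = 2.29×10^12 − 3.57×10^11 = 1.93×10^12 K⁴.
q = 5.67×10⁻⁸ × 1.93×10^12 / 1.479 = 74100 W/m².

q ≈ 74100 W/m²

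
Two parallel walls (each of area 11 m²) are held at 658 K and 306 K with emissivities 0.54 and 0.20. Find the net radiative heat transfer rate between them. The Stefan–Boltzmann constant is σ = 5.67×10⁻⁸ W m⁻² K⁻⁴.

For two large parallel gray plates, q = σ(T₁⁴ − T₂⁴) / (1/ε₁ + 1/ε₂ − 1).
1/ε₁ + 1/ε₂ − 1 = 1/0.54 + 1/0.20 − 1 = 5.852.
T₁⁴ − T₂⁴ = 1.87×10^11 − 8.77×10^9 = 1.79×10^11 K⁴.
q = 5.67×10⁻⁸ × 1.79×10^11 / 5.852 = 1730 W/m².
Q = q·A = 1730 × 11 = 19000 W.

Q ≈ 19000 W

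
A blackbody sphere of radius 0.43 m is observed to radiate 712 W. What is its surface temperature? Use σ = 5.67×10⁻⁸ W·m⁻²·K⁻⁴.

T ≈ 271 K

A = 4πr² = 4π × (0.43)² = 2.32 m².
From P = σAT⁴, T = (P / σA)^(1/4) = (712 / (5.67×10⁻⁸ × 2.32))^(1/4).
T = (5.40×10^9)^(1/4) = 271 K.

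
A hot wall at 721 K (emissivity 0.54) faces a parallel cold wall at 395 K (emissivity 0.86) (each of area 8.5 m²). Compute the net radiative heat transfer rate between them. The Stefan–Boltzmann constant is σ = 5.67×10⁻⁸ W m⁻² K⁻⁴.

Q ≈ 58800 W

For two large parallel gray plates, q = σ(T₁⁴ − T₂⁴) / (1/ε₁ + 1/ε₂ − 1).
1/ε₁ + 1/ε₂ − 1 = 1/0.54 + 1/0.86 − 1 = 2.015.
T₁⁴ − T₂⁴ = 2.70×10^11 − 2.43×10^10 = 2.46×10^11 K⁴.
q = 5.67×10⁻⁸ × 2.46×10^11 / 2.015 = 6920 W/m².
Q = q·A = 6920 × 8.5 = 58800 W.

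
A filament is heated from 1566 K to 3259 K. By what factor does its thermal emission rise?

ratio ≈ 18.8

P ∝ T⁴, so the ratio is (3259/1566)⁴ = (2.081)⁴ = 18.8.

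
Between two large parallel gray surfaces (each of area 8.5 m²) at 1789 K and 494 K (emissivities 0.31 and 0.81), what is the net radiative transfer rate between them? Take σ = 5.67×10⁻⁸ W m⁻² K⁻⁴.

For two large parallel gray plates, q = σ(T₁⁴ − T₂⁴) / (1/ε₁ + 1/ε₂ − 1).
1/ε₁ + 1/ε₂ − 1 = 1/0.31 + 1/0.81 − 1 = 3.460.
T₁⁴ − T₂⁴ = 1.02×10^13 − 5.96×10^10 = 1.02×10^13 K⁴.
q = 5.67×10⁻⁸ × 1.02×10^13 / 3.460 = 1.67×10^5 W/m².
Q = q·A = 1.67×10^5 × 8.5 = 1.42×10^6 W.

Q ≈ 1.42×10^6 W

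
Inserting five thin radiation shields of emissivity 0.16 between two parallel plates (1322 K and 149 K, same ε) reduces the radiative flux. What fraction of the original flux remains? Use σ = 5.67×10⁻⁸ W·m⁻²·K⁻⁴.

ratio ≈ 0.167

With N identical shields there are N+1 = 6 gaps in series, each with the same radiative resistance, so the flux falls to 1/(N+1) of its unshielded value.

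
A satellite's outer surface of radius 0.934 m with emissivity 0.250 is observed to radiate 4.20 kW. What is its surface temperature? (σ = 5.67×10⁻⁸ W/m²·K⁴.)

A = 4πr² = 4π × (0.934)² = 11.0 m².
From P = εσAT⁴, T = (P / εσA)^(1/4) = (4200 / (0.250 × 5.67×10⁻⁸ × 11.0))^(1/4).
T = (2.70×10^10)^(1/4) = 405 K.

T ≈ 405 K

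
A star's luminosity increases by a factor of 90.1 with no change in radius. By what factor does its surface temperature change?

factor ≈ 3.08

P ∝ T⁴ ⇒ T ∝ P^(1/4), so T scales by (90.1)^(1/4) = 3.08.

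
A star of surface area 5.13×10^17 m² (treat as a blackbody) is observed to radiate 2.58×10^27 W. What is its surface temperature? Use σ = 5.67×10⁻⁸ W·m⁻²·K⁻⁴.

T ≈ 17300 K

From P = σAT⁴, T = (P / σA)^(1/4) = (2.58×10^27 / (5.67×10⁻⁸ × 5.13×10^17))^(1/4).
T = (8.87×10^16)^(1/4) = 17300 K.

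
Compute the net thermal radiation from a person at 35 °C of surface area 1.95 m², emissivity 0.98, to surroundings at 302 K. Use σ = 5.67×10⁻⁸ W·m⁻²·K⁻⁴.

Q ≈ 73.8 W

Convert: 35 °C = 308 K.
Q = εσA(T⁴ − T_s⁴). T⁴ − T_s⁴ = (308)⁴ − (302)⁴ = 9.00×10^9 − 8.32×10^9 = 6.81×10^8 K⁴.
Q = 0.98 × 5.67×10⁻⁸ × 1.95 × 6.81×10^8 = 73.8 W.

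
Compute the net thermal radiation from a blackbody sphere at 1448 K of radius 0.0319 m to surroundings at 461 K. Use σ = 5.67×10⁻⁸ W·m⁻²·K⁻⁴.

Q ≈ 3150 W

A = 4πr² = 4π × (0.0319)² = 0.0128 m².
Q = σA(T⁴ − T_s⁴). T⁴ − T_s⁴ = (1448)⁴ − (461)⁴ = 4.40×10^12 − 4.52×10^10 = 4.35×10^12 K⁴.
Q = 5.67×10⁻⁸ × 0.0128 × 4.35×10^12 = 3150 W.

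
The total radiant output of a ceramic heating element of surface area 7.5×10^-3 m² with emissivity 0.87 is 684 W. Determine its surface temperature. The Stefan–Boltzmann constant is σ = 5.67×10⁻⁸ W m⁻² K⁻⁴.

From P = εσAT⁴, T = (P / εσA)^(1/4) = (684 / (0.87 × 5.67×10⁻⁸ × 7.50×10^-3))^(1/4).
T = (1.85×10^12)^(1/4) = 1170 K.

T ≈ 1170 K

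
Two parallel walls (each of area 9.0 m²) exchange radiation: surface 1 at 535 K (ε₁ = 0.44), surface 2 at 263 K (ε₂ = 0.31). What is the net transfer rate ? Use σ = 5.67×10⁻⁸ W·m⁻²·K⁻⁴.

For two large parallel gray plates, q = σ(T₁⁴ − T₂⁴) / (1/ε₁ + 1/ε₂ − 1).
1/ε₁ + 1/ε₂ − 1 = 1/0.44 + 1/0.31 − 1 = 4.499.
T₁⁴ − T₂⁴ = 8.19×10^10 − 4.78×10^9 = 7.71×10^10 K⁴.
q = 5.67×10⁻⁸ × 7.71×10^10 / 4.499 = 972 W/m².
Q = q·A = 972 × 9.0 = 8750 W.

Q ≈ 8750 W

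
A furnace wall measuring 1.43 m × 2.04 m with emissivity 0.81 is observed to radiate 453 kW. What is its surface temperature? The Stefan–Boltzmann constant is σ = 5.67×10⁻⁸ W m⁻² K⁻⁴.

A = 1.43 × 2.04 = 2.92 m².
From P = εσAT⁴, T = (P / εσA)^(1/4) = (4.53×10^5 / (0.81 × 5.67×10⁻⁸ × 2.92))^(1/4).
T = (3.38×10^12)^(1/4) = 1360 K.

T ≈ 1360 K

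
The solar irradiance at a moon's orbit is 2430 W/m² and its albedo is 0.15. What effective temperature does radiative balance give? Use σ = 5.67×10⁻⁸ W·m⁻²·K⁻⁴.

T ≈ 309 K

Power absorbed = (1−a)S·πR²; power emitted = 4πR²σT⁴. Equating and cancelling πR²:
T = ((1−a)S / 4σ)^(1/4) = (2070 / (4 × 5.67×10⁻⁸))^(1/4) = (9.11×10^9)^(1/4).
T = 309 K.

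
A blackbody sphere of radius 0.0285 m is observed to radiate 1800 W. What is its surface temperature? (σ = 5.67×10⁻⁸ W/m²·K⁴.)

A = 4πr² = 4π × (0.0285)² = 0.0102 m².
From P = σAT⁴, T = (P / σA)^(1/4) = (1800 / (5.67×10⁻⁸ × 0.0102))^(1/4).
T = (3.11×10^12)^(1/4) = 1330 K.

T ≈ 1330 K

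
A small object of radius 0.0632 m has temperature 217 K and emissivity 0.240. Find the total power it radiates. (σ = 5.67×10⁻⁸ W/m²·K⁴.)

P ≈ 1.51 W

A = 4πr² = 4π × (0.0632)² = 0.0502 m².
Stefan–Boltzmann: P = εσAT⁴ = 0.240 × 5.67×10⁻⁸ × 0.0502 × (217)⁴ = 0.240 × 5.67×10⁻⁸ × 0.0502 × 2.22×10^9.
P = 1.51 W.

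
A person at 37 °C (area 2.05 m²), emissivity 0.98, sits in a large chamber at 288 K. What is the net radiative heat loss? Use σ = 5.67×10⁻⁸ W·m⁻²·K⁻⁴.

Q ≈ 268 W

Convert: 37 °C = 310 K.
Q = εσA(T⁴ − T_s⁴). T⁴ − T_s⁴ = (310)⁴ − (288)⁴ = 9.24×10^9 − 6.88×10^9 = 2.36×10^9 K⁴.
Q = 0.98 × 5.67×10⁻⁸ × 2.05 × 2.36×10^9 = 268 W.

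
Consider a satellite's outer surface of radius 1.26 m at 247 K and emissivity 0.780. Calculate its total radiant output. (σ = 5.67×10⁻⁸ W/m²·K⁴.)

A = 4πr² = 4π × (1.26)² = 20.0 m².
Stefan–Boltzmann: P = εσAT⁴ = 0.780 × 5.67×10⁻⁸ × 20.0 × (247)⁴ = 0.780 × 5.67×10⁻⁸ × 20.0 × 3.72×10^9.
P = 3280 W.

P ≈ 3280 W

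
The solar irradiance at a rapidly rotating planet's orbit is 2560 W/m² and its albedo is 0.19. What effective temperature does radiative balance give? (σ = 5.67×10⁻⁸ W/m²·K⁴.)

Power absorbed = (1−a)S·πR²; power emitted = 4πR²σT⁴. Equating and cancelling πR²:
T = ((1−a)S / 4σ)^(1/4) = (2070 / (4 × 5.67×10⁻⁸))^(1/4) = (9.14×10^9)^(1/4).
T = 309 K.

T ≈ 309 K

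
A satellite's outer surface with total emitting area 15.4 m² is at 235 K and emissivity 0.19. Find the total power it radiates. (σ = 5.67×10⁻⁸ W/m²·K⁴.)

P = εσAT⁴ = 0.19 × 5.67×10⁻⁸ × 15.4 × (235)⁴ = 0.19 × 5.67×10⁻⁸ × 15.4 × 3.05×10^9.
P = 506 W.

P ≈ 506 W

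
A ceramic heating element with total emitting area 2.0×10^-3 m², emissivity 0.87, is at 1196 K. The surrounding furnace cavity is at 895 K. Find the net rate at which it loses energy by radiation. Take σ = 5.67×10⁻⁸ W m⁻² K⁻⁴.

Q = εσA(T⁴ − T_s⁴). T⁴ − T_s⁴ = (1196)⁴ − (895)⁴ = 2.05×10^12 − 6.42×10^11 = 1.40×10^12 K⁴.
Q = 0.87 × 5.67×10⁻⁸ × 2.00×10^-3 × 1.40×10^12 = 139 W.

Q ≈ 139 W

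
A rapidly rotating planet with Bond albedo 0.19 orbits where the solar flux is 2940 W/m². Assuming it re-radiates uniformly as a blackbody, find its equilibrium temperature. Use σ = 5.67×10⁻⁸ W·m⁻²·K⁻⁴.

T ≈ 320 K

Power absorbed = (1−a)S·πR²; power emitted = 4πR²σT⁴. Equating and cancelling πR²:
T = ((1−a)S / 4σ)^(1/4) = (2380 / (4 × 5.67×10⁻⁸))^(1/4) = (1.05×10^10)^(1/4).
T = 320 K.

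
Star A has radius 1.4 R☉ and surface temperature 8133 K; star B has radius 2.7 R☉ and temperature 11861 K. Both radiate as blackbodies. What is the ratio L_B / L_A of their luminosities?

L = 4πR²σT⁴ ∝ R²T⁴, so L_B/L_A = (2.7/1.4)² × (11861/8133)⁴ = 3.72 × 4.52 = 16.8.

L_B/L_A ≈ 16.8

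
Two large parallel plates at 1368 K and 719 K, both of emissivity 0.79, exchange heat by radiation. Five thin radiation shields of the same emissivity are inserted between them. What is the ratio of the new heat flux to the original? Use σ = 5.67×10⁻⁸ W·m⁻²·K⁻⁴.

With N identical shields there are N+1 = 6 gaps in series, each with the same radiative resistance, so the flux falls to 1/(N+1) of its unshielded value.

ratio ≈ 0.167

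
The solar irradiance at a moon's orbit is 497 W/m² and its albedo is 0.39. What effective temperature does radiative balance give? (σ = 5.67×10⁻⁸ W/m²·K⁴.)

T ≈ 191 K

Power absorbed = (1−a)S·πR²; power emitted = 4πR²σT⁴. Equating and cancelling πR²:
T = ((1−a)S / 4σ)^(1/4) = (303 / (4 × 5.67×10⁻⁸))^(1/4) = (1.34×10^9)^(1/4).
T = 191 K.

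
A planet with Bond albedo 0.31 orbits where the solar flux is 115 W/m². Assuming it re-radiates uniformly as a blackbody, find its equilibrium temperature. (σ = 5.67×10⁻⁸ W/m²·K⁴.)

Power absorbed = (1−a)S·πR²; power emitted = 4πR²σT⁴. Equating and cancelling πR²:
T = ((1−a)S / 4σ)^(1/4) = (79.3 / (4 × 5.67×10⁻⁸))^(1/4) = (3.50×10^8)^(1/4).
T = 137 K.

T ≈ 137 K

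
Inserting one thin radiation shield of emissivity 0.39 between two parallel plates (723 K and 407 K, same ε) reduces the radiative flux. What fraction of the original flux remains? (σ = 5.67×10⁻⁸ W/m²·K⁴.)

ratio ≈ 0.500

With N identical shields there are N+1 = 2 gaps in series, each with the same radiative resistance, so the flux falls to 1/(N+1) of its unshielded value.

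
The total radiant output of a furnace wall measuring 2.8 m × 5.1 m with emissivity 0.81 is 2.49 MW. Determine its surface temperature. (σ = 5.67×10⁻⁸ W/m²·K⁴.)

A = 2.8 × 5.1 = 14.3 m².
From P = εσAT⁴, T = (P / εσA)^(1/4) = (2.49×10^6 / (0.81 × 5.67×10⁻⁸ × 14.3))^(1/4).
T = (3.80×10^12)^(1/4) = 1400 K.

T ≈ 1400 K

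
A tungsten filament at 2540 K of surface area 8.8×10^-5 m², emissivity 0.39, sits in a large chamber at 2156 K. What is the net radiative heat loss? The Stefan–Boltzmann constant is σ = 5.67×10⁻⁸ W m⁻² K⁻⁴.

Q ≈ 39.0 W

Q = εσA(T⁴ − T_s⁴). T⁴ − T_s⁴ = (2540)⁴ − (2156)⁴ = 4.16×10^13 − 2.16×10^13 = 2.00×10^13 K⁴.
Q = 0.39 × 5.67×10⁻⁸ × 8.80×10^-5 × 2.00×10^13 = 39.0 W.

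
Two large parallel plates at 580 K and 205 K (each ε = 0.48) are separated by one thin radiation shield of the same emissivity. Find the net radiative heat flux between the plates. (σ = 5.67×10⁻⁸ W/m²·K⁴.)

q ≈ 997 W/m²

Each of the 2 gaps contributes resistance (2/ε − 1) = 2/0.48 − 1 = 3.167; total = 6.333.
q = σ(T₁⁴ − T₂⁴) / 6.333 = 5.67×10⁻⁸ × 1.11×10^11 / 6.333 = 997 W/m².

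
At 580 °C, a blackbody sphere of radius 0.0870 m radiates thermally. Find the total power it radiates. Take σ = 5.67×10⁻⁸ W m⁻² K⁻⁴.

P ≈ 2860 W

A = 4πr² = 4π × (0.0870)² = 0.0951 m².
580 °C = 853 K.
P = σAT⁴ = 5.67×10⁻⁸ × 0.0951 × (853)⁴ = 5.67×10⁻⁸ × 0.0951 × 5.29×10^11.
P = 2860 W.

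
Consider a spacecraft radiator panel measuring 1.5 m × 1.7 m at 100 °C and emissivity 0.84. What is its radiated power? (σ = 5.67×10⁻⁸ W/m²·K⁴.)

P ≈ 2350 W

A = 1.5 × 1.7 = 2.55 m².
100 °C = 373 K.
P = εσAT⁴ = 0.84 × 5.67×10⁻⁸ × 2.55 × (373)⁴ = 0.84 × 5.67×10⁻⁸ × 2.55 × 1.94×10^10.
P = 2350 W.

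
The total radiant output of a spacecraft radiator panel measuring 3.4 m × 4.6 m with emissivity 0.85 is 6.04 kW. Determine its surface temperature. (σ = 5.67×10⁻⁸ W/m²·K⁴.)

A = 3.4 × 4.6 = 15.6 m².
From P = εσAT⁴, T = (P / εσA)^(1/4) = (6040 / (0.85 × 5.67×10⁻⁸ × 15.6))^(1/4).
T = (8.01×10^9)^(1/4) = 299 K.

T ≈ 299 K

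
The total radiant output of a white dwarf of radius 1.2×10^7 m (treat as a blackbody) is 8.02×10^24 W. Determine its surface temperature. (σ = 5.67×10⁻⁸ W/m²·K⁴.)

A = 4πr² = 4π × (1.2×10^7)² = 1.81×10^15 m².
From P = σAT⁴, T = (P / σA)^(1/4) = (8.02×10^24 / (5.67×10⁻⁸ × 1.81×10^15))^(1/4).
T = (7.82×10^16)^(1/4) = 16700 K.

T ≈ 16700 K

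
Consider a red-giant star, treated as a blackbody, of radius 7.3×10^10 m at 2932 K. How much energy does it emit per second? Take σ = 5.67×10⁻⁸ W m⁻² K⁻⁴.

P ≈ 2.81×10^29 W

A = 4πr² = 4π × (7.3×10^10)² = 6.70×10^22 m².
P = σAT⁴ = 5.67×10⁻⁸ × 6.70×10^22 × (2932)⁴ = 5.67×10⁻⁸ × 6.70×10^22 × 7.39×10^13.
P = 2.81×10^29 W.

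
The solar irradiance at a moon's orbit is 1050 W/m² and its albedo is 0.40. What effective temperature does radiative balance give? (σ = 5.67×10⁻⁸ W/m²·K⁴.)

Power absorbed = (1−a)S·πR²; power emitted = 4πR²σT⁴. Equating and cancelling πR²:
T = ((1−a)S / 4σ)^(1/4) = (630 / (4 × 5.67×10⁻⁸))^(1/4) = (2.78×10^9)^(1/4).
T = 230 K.

T ≈ 230 K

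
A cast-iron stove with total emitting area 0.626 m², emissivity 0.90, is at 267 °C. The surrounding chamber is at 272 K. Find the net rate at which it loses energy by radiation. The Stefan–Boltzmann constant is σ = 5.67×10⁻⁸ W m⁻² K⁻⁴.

Q ≈ 2540 W

Convert: 267 °C = 540 K.
Q = εσA(T⁴ − T_s⁴). T⁴ − T_s⁴ = (540)⁴ − (272)⁴ = 8.50×10^10 − 5.47×10^9 = 7.96×10^10 K⁴.
Q = 0.90 × 5.67×10⁻⁸ × 0.626 × 7.96×10^10 = 2540 W.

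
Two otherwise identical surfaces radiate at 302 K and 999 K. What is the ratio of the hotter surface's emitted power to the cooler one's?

P ∝ T⁴, so the ratio is (999/302)⁴ = (3.308)⁴ = 120.

ratio ≈ 120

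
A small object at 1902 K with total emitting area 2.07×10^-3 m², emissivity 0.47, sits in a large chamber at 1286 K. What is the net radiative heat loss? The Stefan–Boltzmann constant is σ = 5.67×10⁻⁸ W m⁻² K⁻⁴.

Q = εσA(T⁴ − T_s⁴). T⁴ − T_s⁴ = (1902)⁴ − (1286)⁴ = 1.31×10^13 − 2.74×10^12 = 1.04×10^13 K⁴.
Q = 0.47 × 5.67×10⁻⁸ × 2.07×10^-3 × 1.04×10^13 = 571 W.

Q ≈ 571 W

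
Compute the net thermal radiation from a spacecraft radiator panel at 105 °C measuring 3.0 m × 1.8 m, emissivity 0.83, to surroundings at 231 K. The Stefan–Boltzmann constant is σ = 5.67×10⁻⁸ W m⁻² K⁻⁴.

Q ≈ 4460 W

A = 3.0 × 1.8 = 5.40 m².
Convert: 105 °C = 378 K.
Q = εσA(T⁴ − T_s⁴). T⁴ − T_s⁴ = (378)⁴ − (231)⁴ = 2.04×10^10 − 2.85×10^9 = 1.76×10^10 K⁴.
Q = 0.83 × 5.67×10⁻⁸ × 5.40 × 1.76×10^10 = 4460 W.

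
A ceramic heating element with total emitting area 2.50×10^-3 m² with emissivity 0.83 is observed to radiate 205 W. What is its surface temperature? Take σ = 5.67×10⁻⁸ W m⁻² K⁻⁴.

From P = εσAT⁴, T = (P / εσA)^(1/4) = (205 / (0.83 × 5.67×10⁻⁸ × 2.50×10^-3))^(1/4).
T = (1.74×10^12)^(1/4) = 1150 K.

T ≈ 1150 K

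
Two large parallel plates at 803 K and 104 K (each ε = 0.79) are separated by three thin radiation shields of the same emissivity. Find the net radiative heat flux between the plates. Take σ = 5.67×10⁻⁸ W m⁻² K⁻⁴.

q ≈ 3850 W/m²

Each of the 4 gaps contributes resistance (2/ε − 1) = 2/0.79 − 1 = 1.532; total = 6.127.
q = σ(T₁⁴ − T₂⁴) / 6.127 = 5.67×10⁻⁸ × 4.16×10^11 / 6.127 = 3850 W/m².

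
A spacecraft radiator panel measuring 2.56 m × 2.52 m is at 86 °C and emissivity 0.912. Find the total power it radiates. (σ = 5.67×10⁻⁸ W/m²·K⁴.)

A = 2.56 × 2.52 = 6.45 m².
86 °C = 359 K.
Stefan–Boltzmann: P = εσAT⁴ = 0.912 × 5.67×10⁻⁸ × 6.45 × (359)⁴ = 0.912 × 5.67×10⁻⁸ × 6.45 × 1.66×10^10.
P = 5540 W.

P ≈ 5540 W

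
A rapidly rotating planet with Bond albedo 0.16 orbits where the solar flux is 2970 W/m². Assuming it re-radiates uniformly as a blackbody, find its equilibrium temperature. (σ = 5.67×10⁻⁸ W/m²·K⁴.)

T ≈ 324 K

Power absorbed = (1−a)S·πR²; power emitted = 4πR²σT⁴. Equating and cancelling πR²:
T = ((1−a)S / 4σ)^(1/4) = (2490 / (4 × 5.67×10⁻⁸))^(1/4) = (1.10×10^10)^(1/4).
T = 324 K.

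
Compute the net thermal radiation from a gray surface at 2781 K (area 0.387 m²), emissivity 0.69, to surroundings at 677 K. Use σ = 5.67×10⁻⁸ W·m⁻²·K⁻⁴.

Q ≈ 9.02×10^5 W

Q = εσA(T⁴ − T_s⁴). T⁴ − T_s⁴ = (2781)⁴ − (677)⁴ = 5.98×10^13 − 2.10×10^11 = 5.96×10^13 K⁴.
Q = 0.69 × 5.67×10⁻⁸ × 0.387 × 5.96×10^13 = 9.02×10^5 W.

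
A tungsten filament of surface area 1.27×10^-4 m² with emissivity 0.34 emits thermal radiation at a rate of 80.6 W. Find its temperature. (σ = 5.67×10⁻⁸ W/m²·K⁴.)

T ≈ 2400 K

From P = εσAT⁴, T = (P / εσA)^(1/4) = (80.6 / (0.34 × 5.67×10⁻⁸ × 1.27×10^-4))^(1/4).
T = (3.29×10^13)^(1/4) = 2400 K.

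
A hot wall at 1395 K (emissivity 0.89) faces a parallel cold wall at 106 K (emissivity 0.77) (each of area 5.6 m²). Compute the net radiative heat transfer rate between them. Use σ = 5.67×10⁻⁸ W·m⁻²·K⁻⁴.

For two large parallel gray plates, q = σ(T₁⁴ − T₂⁴) / (1/ε₁ + 1/ε₂ − 1).
1/ε₁ + 1/ε₂ − 1 = 1/0.89 + 1/0.77 − 1 = 1.422.
T₁⁴ − T₂⁴ = 3.79×10^12 − 1.26×10^8 = 3.79×10^12 K⁴.
q = 5.67×10⁻⁸ × 3.79×10^12 / 1.422 = 1.51×10^5 W/m².
Q = q·A = 1.51×10^5 × 5.6 = 8.45×10^5 W.

Q ≈ 8.45×10^5 W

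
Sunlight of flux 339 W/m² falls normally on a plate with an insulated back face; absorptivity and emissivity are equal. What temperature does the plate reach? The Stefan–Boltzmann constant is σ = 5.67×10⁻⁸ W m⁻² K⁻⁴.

Absorbed flux αS = emitted flux εσT⁴ (one radiating face); with α = ε, T = (S/σ)^(1/4).
T = (339 / 5.67×10⁻⁸)^(1/4) = (5.98×10^9)^(1/4).
T = 278 K.

T ≈ 278 K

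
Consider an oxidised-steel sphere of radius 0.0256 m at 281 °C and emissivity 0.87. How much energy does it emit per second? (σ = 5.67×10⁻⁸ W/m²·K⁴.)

A = 4πr² = 4π × (0.0256)² = 8.24×10^-3 m².
281 °C = 554 K.
P = εσAT⁴ = 0.87 × 5.67×10⁻⁸ × 8.24×10^-3 × (554)⁴ = 0.87 × 5.67×10⁻⁸ × 8.24×10^-3 × 9.42×10^10.
P = 38.3 W.

P ≈ 38.3 W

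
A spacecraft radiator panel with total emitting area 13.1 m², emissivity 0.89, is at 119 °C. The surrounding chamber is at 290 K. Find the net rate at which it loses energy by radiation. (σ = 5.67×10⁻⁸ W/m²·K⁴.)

Convert: 119 °C = 392 K.
Q = εσA(T⁴ − T_s⁴). T⁴ − T_s⁴ = (392)⁴ − (290)⁴ = 2.36×10^10 − 7.07×10^9 = 1.65×10^10 K⁴.
Q = 0.89 × 5.67×10⁻⁸ × 13.1 × 1.65×10^10 = 10900 W.

Q ≈ 10900 W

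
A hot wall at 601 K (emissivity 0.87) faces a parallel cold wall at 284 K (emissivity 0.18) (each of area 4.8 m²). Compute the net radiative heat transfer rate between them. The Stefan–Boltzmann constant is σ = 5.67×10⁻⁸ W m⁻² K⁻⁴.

For two large parallel gray plates, q = σ(T₁⁴ − T₂⁴) / (1/ε₁ + 1/ε₂ − 1).
1/ε₁ + 1/ε₂ − 1 = 1/0.87 + 1/0.18 − 1 = 5.705.
T₁⁴ − T₂⁴ = 1.30×10^11 − 6.51×10^9 = 1.24×10^11 K⁴.
q = 5.67×10⁻⁸ × 1.24×10^11 / 5.705 = 1230 W/m².
Q = q·A = 1230 × 4.8 = 5910 W.

Q ≈ 5910 W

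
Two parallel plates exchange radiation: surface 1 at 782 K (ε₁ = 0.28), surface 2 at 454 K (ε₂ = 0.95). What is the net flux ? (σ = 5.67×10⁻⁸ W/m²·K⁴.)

For two large parallel gray plates, q = σ(T₁⁴ − T₂⁴) / (1/ε₁ + 1/ε₂ − 1).
1/ε₁ + 1/ε₂ − 1 = 1/0.28 + 1/0.95 − 1 = 3.624.
T₁⁴ − T₂⁴ = 3.74×10^11 − 4.25×10^10 = 3.31×10^11 K⁴.
q = 5.67×10⁻⁸ × 3.31×10^11 / 3.624 = 5190 W/m².

q ≈ 5190 W/m²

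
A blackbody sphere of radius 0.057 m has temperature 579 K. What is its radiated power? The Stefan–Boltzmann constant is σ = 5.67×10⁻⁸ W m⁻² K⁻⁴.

A = 4πr² = 4π × (0.057)² = 0.0408 m².
P = σAT⁴ = 5.67×10⁻⁸ × 0.0408 × (579)⁴ = 5.67×10⁻⁸ × 0.0408 × 1.12×10^11.
P = 260 W.

P ≈ 260 W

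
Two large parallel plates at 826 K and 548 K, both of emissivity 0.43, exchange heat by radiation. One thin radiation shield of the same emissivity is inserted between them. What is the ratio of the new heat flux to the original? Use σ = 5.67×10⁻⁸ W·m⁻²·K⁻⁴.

ratio ≈ 0.500

With N identical shields there are N+1 = 2 gaps in series, each with the same radiative resistance, so the flux falls to 1/(N+1) of its unshielded value.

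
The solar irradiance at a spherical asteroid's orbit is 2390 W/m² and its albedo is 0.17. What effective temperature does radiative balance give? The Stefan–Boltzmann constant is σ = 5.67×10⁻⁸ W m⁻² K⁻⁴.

Power absorbed = (1−a)S·πR²; power emitted = 4πR²σT⁴. Equating and cancelling πR²:
T = ((1−a)S / 4σ)^(1/4) = (1980 / (4 × 5.67×10⁻⁸))^(1/4) = (8.75×10^9)^(1/4).
T = 306 K.

T ≈ 306 K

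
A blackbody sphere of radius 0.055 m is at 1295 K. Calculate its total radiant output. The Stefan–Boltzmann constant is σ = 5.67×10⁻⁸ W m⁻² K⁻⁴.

A = 4πr² = 4π × (0.055)² = 0.0380 m².
P = σAT⁴ = 5.67×10⁻⁸ × 0.0380 × (1295)⁴ = 5.67×10⁻⁸ × 0.0380 × 2.81×10^12.
P = 6060 W.

P ≈ 6060 W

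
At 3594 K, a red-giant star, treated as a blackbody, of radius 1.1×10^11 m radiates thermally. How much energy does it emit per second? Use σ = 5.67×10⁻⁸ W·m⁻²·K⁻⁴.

P ≈ 1.44×10^30 W

A = 4πr² = 4π × (1.1×10^11)² = 1.52×10^23 m².
P = σAT⁴ = 5.67×10⁻⁸ × 1.52×10^23 × (3594)⁴ = 5.67×10⁻⁸ × 1.52×10^23 × 1.67×10^14.
P = 1.44×10^30 W.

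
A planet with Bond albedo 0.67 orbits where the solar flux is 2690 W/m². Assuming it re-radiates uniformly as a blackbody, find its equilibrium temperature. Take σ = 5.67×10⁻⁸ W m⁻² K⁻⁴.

T ≈ 250 K

Power absorbed = (1−a)S·πR²; power emitted = 4πR²σT⁴. Equating and cancelling πR²:
T = ((1−a)S / 4σ)^(1/4) = (888 / (4 × 5.67×10⁻⁸))^(1/4) = (3.91×10^9)^(1/4).
T = 250 K.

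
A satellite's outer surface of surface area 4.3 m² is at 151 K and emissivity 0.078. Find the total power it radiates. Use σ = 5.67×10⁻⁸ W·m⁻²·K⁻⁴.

Stefan–Boltzmann: P = εσAT⁴ = 0.078 × 5.67×10⁻⁸ × 4.30 × (151)⁴ = 0.078 × 5.67×10⁻⁸ × 4.30 × 5.20×10^8.
P = 9.89 W.

P ≈ 9.89 W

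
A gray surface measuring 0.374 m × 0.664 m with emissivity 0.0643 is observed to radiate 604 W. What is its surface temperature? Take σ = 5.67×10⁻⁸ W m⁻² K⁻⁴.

A = 0.374 × 0.664 = 0.248 m².
From P = εσAT⁴, T = (P / εσA)^(1/4) = (604 / (0.0643 × 5.67×10⁻⁸ × 0.248))^(1/4).
T = (6.67×10^11)^(1/4) = 904 K.

T ≈ 904 K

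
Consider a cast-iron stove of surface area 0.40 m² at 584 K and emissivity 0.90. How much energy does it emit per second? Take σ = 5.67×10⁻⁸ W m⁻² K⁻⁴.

Stefan–Boltzmann: P = εσAT⁴ = 0.90 × 5.67×10⁻⁸ × 0.400 × (584)⁴ = 0.90 × 5.67×10⁻⁸ × 0.400 × 1.16×10^11.
P = 2370 W.

P ≈ 2370 W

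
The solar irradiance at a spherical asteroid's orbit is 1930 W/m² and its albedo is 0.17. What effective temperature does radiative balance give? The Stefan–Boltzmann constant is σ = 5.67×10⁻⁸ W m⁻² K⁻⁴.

Power absorbed = (1−a)S·πR²; power emitted = 4πR²σT⁴. Equating and cancelling πR²:
T = ((1−a)S / 4σ)^(1/4) = (1600 / (4 × 5.67×10⁻⁸))^(1/4) = (7.06×10^9)^(1/4).
T = 290 K.

T ≈ 290 K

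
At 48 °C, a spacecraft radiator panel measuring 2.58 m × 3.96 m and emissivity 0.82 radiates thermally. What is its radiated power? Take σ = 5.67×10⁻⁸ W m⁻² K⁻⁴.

A = 2.58 × 3.96 = 10.2 m².
48 °C = 321 K.
Stefan–Boltzmann: P = εσAT⁴ = 0.82 × 5.67×10⁻⁸ × 10.2 × (321)⁴ = 0.82 × 5.67×10⁻⁸ × 10.2 × 1.06×10^10.
P = 5040 W.

P ≈ 5040 W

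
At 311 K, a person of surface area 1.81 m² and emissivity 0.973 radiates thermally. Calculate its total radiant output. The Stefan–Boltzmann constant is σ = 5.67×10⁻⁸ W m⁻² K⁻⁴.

P ≈ 934 W

Stefan–Boltzmann: P = εσAT⁴ = 0.973 × 5.67×10⁻⁸ × 1.81 × (311)⁴ = 0.973 × 5.67×10⁻⁸ × 1.81 × 9.35×10^9.
P = 934 W.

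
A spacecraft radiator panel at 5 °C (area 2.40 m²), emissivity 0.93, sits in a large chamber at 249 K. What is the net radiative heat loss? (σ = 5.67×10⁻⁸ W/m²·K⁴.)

Q ≈ 269 W

Convert: 5 °C = 278 K.
Q = εσA(T⁴ − T_s⁴). T⁴ − T_s⁴ = (278)⁴ − (249)⁴ = 5.97×10^9 − 3.84×10^9 = 2.13×10^9 K⁴.
Q = 0.93 × 5.67×10⁻⁸ × 2.40 × 2.13×10^9 = 269 W.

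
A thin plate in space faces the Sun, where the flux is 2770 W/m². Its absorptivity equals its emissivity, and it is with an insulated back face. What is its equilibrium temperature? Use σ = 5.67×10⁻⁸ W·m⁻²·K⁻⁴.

T ≈ 470 K

Absorbed flux αS = emitted flux εσT⁴ (one radiating face); with α = ε, T = (S/σ)^(1/4).
T = (2770 / 5.67×10⁻⁸)^(1/4) = (4.89×10^10)^(1/4).
T = 470 K.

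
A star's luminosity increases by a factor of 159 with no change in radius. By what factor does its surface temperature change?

P ∝ T⁴ ⇒ T ∝ P^(1/4), so T scales by (159)^(1/4) = 3.55.

factor ≈ 3.55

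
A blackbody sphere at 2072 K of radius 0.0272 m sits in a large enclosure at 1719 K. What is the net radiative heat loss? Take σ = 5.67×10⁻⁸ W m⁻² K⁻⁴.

Q ≈ 5110 W

A = 4πr² = 4π × (0.0272)² = 9.30×10^-3 m².
Q = σA(T⁴ − T_s⁴). T⁴ − T_s⁴ = (2072)⁴ − (1719)⁴ = 1.84×10^13 − 8.73×10^12 = 9.70×10^12 K⁴.
Q = 5.67×10⁻⁸ × 9.30×10^-3 × 9.70×10^12 = 5110 W.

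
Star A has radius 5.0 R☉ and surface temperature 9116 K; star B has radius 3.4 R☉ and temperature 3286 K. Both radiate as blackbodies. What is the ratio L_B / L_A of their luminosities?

L = 4πR²σT⁴ ∝ R²T⁴, so L_B/L_A = (3.4/5.0)² × (3286/9116)⁴ = 0.462 × 0.0169 = 7.81×10^-3.

L_B/L_A ≈ 7.81×10^-3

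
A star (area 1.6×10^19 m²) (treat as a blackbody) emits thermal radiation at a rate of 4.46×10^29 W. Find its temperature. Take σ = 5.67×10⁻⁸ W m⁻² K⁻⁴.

From P = σAT⁴, T = (P / σA)^(1/4) = (4.46×10^29 / (5.67×10⁻⁸ × 1.60×10^19))^(1/4).
T = (4.92×10^17)^(1/4) = 26500 K.

T ≈ 26500 K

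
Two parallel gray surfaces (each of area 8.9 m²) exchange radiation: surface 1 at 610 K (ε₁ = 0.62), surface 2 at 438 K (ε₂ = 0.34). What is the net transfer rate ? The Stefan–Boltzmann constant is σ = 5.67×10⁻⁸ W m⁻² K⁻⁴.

For two large parallel gray plates, q = σ(T₁⁴ − T₂⁴) / (1/ε₁ + 1/ε₂ − 1).
1/ε₁ + 1/ε₂ − 1 = 1/0.62 + 1/0.34 − 1 = 3.554.
T₁⁴ − T₂⁴ = 1.38×10^11 − 3.68×10^10 = 1.02×10^11 K⁴.
q = 5.67×10⁻⁸ × 1.02×10^11 / 3.554 = 1620 W/m².
Q = q·A = 1620 × 8.9 = 14400 W.

Q ≈ 14400 W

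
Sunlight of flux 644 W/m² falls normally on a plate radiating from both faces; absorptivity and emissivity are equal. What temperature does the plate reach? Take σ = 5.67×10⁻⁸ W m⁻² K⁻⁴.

Absorbed flux αS = emitted flux 2εσT⁴ per unit area; with α = ε this gives T = (S/2σ)^(1/4).
T = (644 / (2 × 5.67×10⁻⁸))^(1/4) = (5.68×10^9)^(1/4).
T = 275 K.

T ≈ 275 K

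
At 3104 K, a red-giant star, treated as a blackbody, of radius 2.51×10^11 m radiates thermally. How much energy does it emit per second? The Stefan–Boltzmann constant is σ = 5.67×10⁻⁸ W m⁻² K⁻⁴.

P ≈ 4.17×10^30 W

A = 4πr² = 4π × (2.51×10^11)² = 7.92×10^23 m².
P = σAT⁴ = 5.67×10⁻⁸ × 7.92×10^23 × (3104)⁴ = 5.67×10⁻⁸ × 7.92×10^23 × 9.28×10^13.
P = 4.17×10^30 W.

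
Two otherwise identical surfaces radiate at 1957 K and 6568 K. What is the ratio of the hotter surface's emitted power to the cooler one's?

P ∝ T⁴, so the ratio is (6568/1957)⁴ = (3.356)⁴ = 127.

ratio ≈ 127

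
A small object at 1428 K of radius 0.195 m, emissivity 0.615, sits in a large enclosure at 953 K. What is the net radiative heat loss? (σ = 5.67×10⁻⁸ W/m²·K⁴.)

Q ≈ 55500 W

A = 4πr² = 4π × (0.195)² = 0.478 m².
Q = εσA(T⁴ − T_s⁴). T⁴ − T_s⁴ = (1428)⁴ − (953)⁴ = 4.16×10^12 − 8.25×10^11 = 3.33×10^12 K⁴.
Q = 0.615 × 5.67×10⁻⁸ × 0.478 × 3.33×10^12 = 55500 W.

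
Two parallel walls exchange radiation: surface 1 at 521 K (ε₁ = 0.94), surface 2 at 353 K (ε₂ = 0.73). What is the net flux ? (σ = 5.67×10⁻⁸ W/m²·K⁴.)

q ≈ 2300 W/m²

For two large parallel gray plates, q = σ(T₁⁴ − T₂⁴) / (1/ε₁ + 1/ε₂ − 1).
1/ε₁ + 1/ε₂ − 1 = 1/0.94 + 1/0.73 − 1 = 1.434.
T₁⁴ − T₂⁴ = 7.37×10^10 − 1.55×10^10 = 5.82×10^10 K⁴.
q = 5.67×10⁻⁸ × 5.82×10^10 / 1.434 = 2300 W/m².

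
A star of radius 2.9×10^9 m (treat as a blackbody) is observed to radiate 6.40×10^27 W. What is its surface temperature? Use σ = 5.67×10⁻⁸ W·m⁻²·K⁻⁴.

T ≈ 5720 K

A = 4πr² = 4π × (2.9×10^9)² = 1.06×10^20 m².
From P = σAT⁴, T = (P / σA)^(1/4) = (6.40×10^27 / (5.67×10⁻⁸ × 1.06×10^20))^(1/4).
T = (1.07×10^15)^(1/4) = 5720 K.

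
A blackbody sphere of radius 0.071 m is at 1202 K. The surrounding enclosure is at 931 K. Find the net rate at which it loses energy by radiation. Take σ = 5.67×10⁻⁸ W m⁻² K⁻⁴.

A = 4πr² = 4π × (0.071)² = 0.0633 m².
Q = σA(T⁴ − T_s⁴). T⁴ − T_s⁴ = (1202)⁴ − (931)⁴ = 2.09×10^12 − 7.51×10^11 = 1.34×10^12 K⁴.
Q = 5.67×10⁻⁸ × 0.0633 × 1.34×10^12 = 4800 W.

Q ≈ 4800 W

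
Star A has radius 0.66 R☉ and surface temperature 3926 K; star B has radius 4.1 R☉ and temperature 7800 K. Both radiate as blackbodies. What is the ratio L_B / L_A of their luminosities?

L_B/L_A ≈ 601

L = 4πR²σT⁴ ∝ R²T⁴, so L_B/L_A = (4.1/0.66)² × (7800/3926)⁴ = 38.6 × 15.6 = 601.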